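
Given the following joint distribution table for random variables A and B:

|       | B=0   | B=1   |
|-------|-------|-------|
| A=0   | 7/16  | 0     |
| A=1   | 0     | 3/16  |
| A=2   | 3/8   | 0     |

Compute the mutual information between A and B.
Marginal P(A) (row sums):
  P(A=0) = 7/16 + 0 = 7/16
  P(A=1) = 0 + 3/16 = 3/16
  P(A=2) = 3/8 + 0 = 3/8
Marginal P(B) (column sums):
  P(B=0) = 7/16 + 0 + 3/8 = 13/16
  P(B=1) = 0 + 3/16 + 0 = 3/16

H(A) = -[(7/16)·log₂(7/16) + (3/16)·log₂(3/16) + (3/8)·log₂(3/8)]
  = 0.5218 + 0.4528 + 0.5306
  = 1.5052 bits
H(B) = -[(13/16)·log₂(13/16) + (3/16)·log₂(3/16)]
  = 0.2434 + 0.4528
  = 0.6962 bits
H(A,B) = -[(7/16)·log₂(7/16) + (3/16)·log₂(3/16) + (3/8)·log₂(3/8)]
  = 0.5218 + 0.4528 + 0.5306
  = 1.5052 bits

I(A;B) = H(A) + H(B) - H(A,B)
  = 1.5052 + 0.6962 - 1.5052
  = 0.6962 bits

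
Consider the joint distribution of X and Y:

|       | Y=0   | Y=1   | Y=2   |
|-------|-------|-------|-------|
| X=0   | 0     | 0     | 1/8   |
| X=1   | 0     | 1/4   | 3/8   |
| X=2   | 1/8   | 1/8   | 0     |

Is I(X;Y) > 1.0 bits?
Marginal P(X) (row sums):
  P(X=0) = 0 + 0 + 1/8 = 1/8
  P(X=1) = 0 + 1/4 + 3/8 = 5/8
  P(X=2) = 1/8 + 1/8 + 0 = 1/4
Marginal P(Y) (column sums):
  P(Y=0) = 0 + 0 + 1/8 = 1/8
  P(Y=1) = 0 + 1/4 + 1/8 = 3/8
  P(Y=2) = 1/8 + 3/8 + 0 = 1/2

H(X) = -[(1/8)·log₂(1/8) + (5/8)·log₂(5/8) + (1/4)·log₂(1/4)]
  = 0.3750 + 0.4238 + 0.5000
  = 1.2988 bits
H(Y) = -[(1/8)·log₂(1/8) + (3/8)·log₂(3/8) + (1/2)·log₂(1/2)]
  = 0.3750 + 0.5306 + 0.5000
  = 1.4056 bits
H(X,Y) = -[(1/8)·log₂(1/8) + (1/4)·log₂(1/4) + (3/8)·log₂(3/8) + (1/8)·log₂(1/8) + (1/8)·log₂(1/8)]
  = 0.3750 + 0.5000 + 0.5306 + 0.3750 + 0.3750
  = 2.1556 bits

I(X;Y) = H(X) + H(Y) - H(X,Y)
  = 1.2988 + 1.4056 - 2.1556
  = 0.5488 bits

No. I(X;Y) = 0.5488 bits, which is ≤ 1.0 bits.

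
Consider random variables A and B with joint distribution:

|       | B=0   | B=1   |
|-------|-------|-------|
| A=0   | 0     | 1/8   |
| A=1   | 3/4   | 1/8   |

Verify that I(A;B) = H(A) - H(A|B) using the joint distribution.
Left side, from I(A;B) = H(A) + H(B) - H(A,B):
Marginal P(A) (row sums):
  P(A=0) = 0 + 1/8 = 1/8
  P(A=1) = 3/4 + 1/8 = 7/8
Marginal P(B) (column sums):
  P(B=0) = 0 + 3/4 = 3/4
  P(B=1) = 1/8 + 1/8 = 1/4

H(A) = -[(1/8)·log₂(1/8) + (7/8)·log₂(7/8)]
  = 0.3750 + 0.1686
  = 0.5436 bits
H(B) = -[(3/4)·log₂(3/4) + (1/4)·log₂(1/4)]
  = 0.3113 + 0.5000
  = 0.8113 bits
H(A,B) = -[(1/8)·log₂(1/8) + (3/4)·log₂(3/4) + (1/8)·log₂(1/8)]
  = 0.3750 + 0.3113 + 0.3750
  = 1.0613 bits

I(A;B) = H(A) + H(B) - H(A,B)
  = 0.5436 + 0.8113 - 1.0613
  = 0.2936 bits

Right side, with H(A|B) computed directly from the conditional probabilities:
H(A|B) = -Σ P(A,B)·log₂ P(A|B), where P(A|B) = P(A,B) / P(B)
  (cells with P(A,B) = 0 contribute 0)
  (A=0,B=1): P(A|B) = (1/8)/(1/4) = 1/2;  -(1/8)·log₂(1/2) = 0.1250
  (A=1,B=0): P(A|B) = (3/4)/(3/4) = 1;  -(3/4)·log₂(1) = 0.0000
  (A=1,B=1): P(A|B) = (1/8)/(1/4) = 1/2;  -(1/8)·log₂(1/2) = 0.1250
H(A|B) = 0.1250 + 0.0000 + 0.1250
  = 0.2500 bits
H(A) - H(A|B) = 0.5436 - 0.2500 = 0.2936 bits

Both sides equal 0.2936 bits, so I(A;B) = H(A) - H(A|B) ✓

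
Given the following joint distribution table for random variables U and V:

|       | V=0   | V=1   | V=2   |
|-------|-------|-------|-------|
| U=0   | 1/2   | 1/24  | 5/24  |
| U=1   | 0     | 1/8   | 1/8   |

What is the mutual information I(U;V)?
Marginal P(U) (row sums):
  P(U=0) = 1/2 + 1/24 + 5/24 = 3/4
  P(U=1) = 0 + 1/8 + 1/8 = 1/4
Marginal P(V) (column sums):
  P(V=0) = 1/2 + 0 = 1/2
  P(V=1) = 1/24 + 1/8 = 1/6
  P(V=2) = 5/24 + 1/8 = 1/3

H(U) = -[(3/4)·log₂(3/4) + (1/4)·log₂(1/4)]
  = 0.3113 + 0.5000
  = 0.8113 bits
H(V) = -[(1/2)·log₂(1/2) + (1/6)·log₂(1/6) + (1/3)·log₂(1/3)]
  = 0.5000 + 0.4308 + 0.5283
  = 1.4591 bits
H(U,V) = -[(1/2)·log₂(1/2) + (1/24)·log₂(1/24) + (5/24)·log₂(5/24) + (1/8)·log₂(1/8) + (1/8)·log₂(1/8)]
  = 0.5000 + 0.1910 + 0.4715 + 0.3750 + 0.3750
  = 1.9125 bits

I(U;V) = H(U) + H(V) - H(U,V)
  = 0.8113 + 1.4591 - 1.9125
  = 0.3579 bits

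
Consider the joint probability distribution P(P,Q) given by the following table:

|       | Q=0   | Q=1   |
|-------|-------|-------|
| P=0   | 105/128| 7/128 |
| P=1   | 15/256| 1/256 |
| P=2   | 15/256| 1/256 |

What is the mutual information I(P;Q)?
Marginal P(P) (row sums):
  P(P=0) = 105/128 + 7/128 = 7/8
  P(P=1) = 15/256 + 1/256 = 1/16
  P(P=2) = 15/256 + 1/256 = 1/16
Marginal P(Q) (column sums):
  P(Q=0) = 105/128 + 15/256 + 15/256 = 15/16
  P(Q=1) = 7/128 + 1/256 + 1/256 = 1/16

H(P) = -[(7/8)·log₂(7/8) + (1/16)·log₂(1/16) + (1/16)·log₂(1/16)]
  = 0.1686 + 0.2500 + 0.2500
  = 0.6686 bits
H(Q) = -[(15/16)·log₂(15/16) + (1/16)·log₂(1/16)]
  = 0.0873 + 0.2500
  = 0.3373 bits
H(P,Q) = -[(105/128)·log₂(105/128) + (7/128)·log₂(7/128) + (15/256)·log₂(15/256) + (1/256)·log₂(1/256) + (15/256)·log₂(15/256) + (1/256)·log₂(1/256)]
  = 0.2344 + 0.2293 + 0.2398 + 0.0313 + 0.2398 + 0.0313
  = 1.0059 bits

I(P;Q) = H(P) + H(Q) - H(P,Q)
  = 0.6686 + 0.3373 - 1.0059
  = 0.0000 bits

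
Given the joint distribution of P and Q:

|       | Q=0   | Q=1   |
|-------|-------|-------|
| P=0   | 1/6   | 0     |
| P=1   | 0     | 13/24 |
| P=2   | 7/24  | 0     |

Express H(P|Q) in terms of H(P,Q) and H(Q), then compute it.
H(P|Q) = H(P,Q) - H(Q)

Marginal P(Q) (column sums):
  P(Q=0) = 1/6 + 0 + 7/24 = 11/24
  P(Q=1) = 0 + 13/24 + 0 = 13/24

H(P,Q) = -[(1/6)·log₂(1/6) + (13/24)·log₂(13/24) + (7/24)·log₂(7/24)]
  = 0.4308 + 0.4791 + 0.5185
  = 1.4284 bits
H(Q) = -[(11/24)·log₂(11/24) + (13/24)·log₂(13/24)]
  = 0.5159 + 0.4791
  = 0.9950 bits

H(P|Q) = 1.4284 - 0.9950 = 0.4334 bits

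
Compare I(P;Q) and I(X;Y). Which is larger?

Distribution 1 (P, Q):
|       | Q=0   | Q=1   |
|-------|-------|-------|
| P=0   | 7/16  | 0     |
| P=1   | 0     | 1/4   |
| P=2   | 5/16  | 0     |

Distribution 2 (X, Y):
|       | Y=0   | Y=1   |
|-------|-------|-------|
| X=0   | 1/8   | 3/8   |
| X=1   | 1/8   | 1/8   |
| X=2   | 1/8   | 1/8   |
Distribution 1 (P, Q):
Marginal P(P) (row sums):
  P(P=0) = 7/16 + 0 = 7/16
  P(P=1) = 0 + 1/4 = 1/4
  P(P=2) = 5/16 + 0 = 5/16
Marginal P(Q) (column sums):
  P(Q=0) = 7/16 + 0 + 5/16 = 3/4
  P(Q=1) = 0 + 1/4 + 0 = 1/4

H(P) = -[(7/16)·log₂(7/16) + (1/4)·log₂(1/4) + (5/16)·log₂(5/16)]
  = 0.5218 + 0.5000 + 0.5244
  = 1.5462 bits
H(Q) = -[(3/4)·log₂(3/4) + (1/4)·log₂(1/4)]
  = 0.3113 + 0.5000
  = 0.8113 bits
H(P,Q) = -[(7/16)·log₂(7/16) + (1/4)·log₂(1/4) + (5/16)·log₂(5/16)]
  = 0.5218 + 0.5000 + 0.5244
  = 1.5462 bits

I(P;Q) = H(P) + H(Q) - H(P,Q)
  = 1.5462 + 0.8113 - 1.5462
  = 0.8113 bits

Distribution 2 (X, Y):
Marginal P(X) (row sums):
  P(X=0) = 1/8 + 3/8 = 1/2
  P(X=1) = 1/8 + 1/8 = 1/4
  P(X=2) = 1/8 + 1/8 = 1/4
Marginal P(Y) (column sums):
  P(Y=0) = 1/8 + 1/8 + 1/8 = 3/8
  P(Y=1) = 3/8 + 1/8 + 1/8 = 5/8

H(X) = -[(1/2)·log₂(1/2) + (1/4)·log₂(1/4) + (1/4)·log₂(1/4)]
  = 0.5000 + 0.5000 + 0.5000
  = 1.5000 bits
H(Y) = -[(3/8)·log₂(3/8) + (5/8)·log₂(5/8)]
  = 0.5306 + 0.4238
  = 0.9544 bits
H(X,Y) = -[(1/8)·log₂(1/8) + (3/8)·log₂(3/8) + (1/8)·log₂(1/8) + (1/8)·log₂(1/8) + (1/8)·log₂(1/8) + (1/8)·log₂(1/8)]
  = 0.3750 + 0.5306 + 0.3750 + 0.3750 + 0.3750 + 0.3750
  = 2.4056 bits

I(X;Y) = H(X) + H(Y) - H(X,Y)
  = 1.5000 + 0.9544 - 2.4056
  = 0.0488 bits

I(P;Q) = 0.8113 bits > I(X;Y) = 0.0488 bits, so (P, Q) has the higher mutual information (stronger dependence).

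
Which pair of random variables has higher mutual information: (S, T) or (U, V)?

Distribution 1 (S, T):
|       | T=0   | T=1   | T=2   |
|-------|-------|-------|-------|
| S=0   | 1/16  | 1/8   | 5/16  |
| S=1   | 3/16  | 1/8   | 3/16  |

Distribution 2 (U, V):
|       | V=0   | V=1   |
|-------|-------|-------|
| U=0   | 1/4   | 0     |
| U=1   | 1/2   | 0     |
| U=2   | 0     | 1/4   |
Distribution 1 (S, T):
Marginal P(S) (row sums):
  P(S=0) = 1/16 + 1/8 + 5/16 = 1/2
  P(S=1) = 3/16 + 1/8 + 3/16 = 1/2
Marginal P(T) (column sums):
  P(T=0) = 1/16 + 3/16 = 1/4
  P(T=1) = 1/8 + 1/8 = 1/4
  P(T=2) = 5/16 + 3/16 = 1/2

H(S) = -[(1/2)·log₂(1/2) + (1/2)·log₂(1/2)]
  = 0.5000 + 0.5000
  = 1.0000 bits
H(T) = -[(1/4)·log₂(1/4) + (1/4)·log₂(1/4) + (1/2)·log₂(1/2)]
  = 0.5000 + 0.5000 + 0.5000
  = 1.5000 bits
H(S,T) = -[(1/16)·log₂(1/16) + (1/8)·log₂(1/8) + (5/16)·log₂(5/16) + (3/16)·log₂(3/16) + (1/8)·log₂(1/8) + (3/16)·log₂(3/16)]
  = 0.2500 + 0.3750 + 0.5244 + 0.4528 + 0.3750 + 0.4528
  = 2.4300 bits

I(S;T) = H(S) + H(T) - H(S,T)
  = 1.0000 + 1.5000 - 2.4300
  = 0.0700 bits

Distribution 2 (U, V):
Marginal P(U) (row sums):
  P(U=0) = 1/4 + 0 = 1/4
  P(U=1) = 1/2 + 0 = 1/2
  P(U=2) = 0 + 1/4 = 1/4
Marginal P(V) (column sums):
  P(V=0) = 1/4 + 1/2 + 0 = 3/4
  P(V=1) = 0 + 0 + 1/4 = 1/4

H(U) = -[(1/4)·log₂(1/4) + (1/2)·log₂(1/2) + (1/4)·log₂(1/4)]
  = 0.5000 + 0.5000 + 0.5000
  = 1.5000 bits
H(V) = -[(3/4)·log₂(3/4) + (1/4)·log₂(1/4)]
  = 0.3113 + 0.5000
  = 0.8113 bits
H(U,V) = -[(1/4)·log₂(1/4) + (1/2)·log₂(1/2) + (1/4)·log₂(1/4)]
  = 0.5000 + 0.5000 + 0.5000
  = 1.5000 bits

I(U;V) = H(U) + H(V) - H(U,V)
  = 1.5000 + 0.8113 - 1.5000
  = 0.8113 bits

I(U;V) = 0.8113 bits > I(S;T) = 0.0700 bits, so (U, V) has the higher mutual information (stronger dependence).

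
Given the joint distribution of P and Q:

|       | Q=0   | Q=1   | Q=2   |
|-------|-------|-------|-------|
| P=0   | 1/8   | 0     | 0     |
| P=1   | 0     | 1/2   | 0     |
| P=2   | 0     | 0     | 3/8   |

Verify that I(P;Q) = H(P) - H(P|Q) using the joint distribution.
Left side, from I(P;Q) = H(P) + H(Q) - H(P,Q):
Marginal P(P) (row sums):
  P(P=0) = 1/8 + 0 + 0 = 1/8
  P(P=1) = 0 + 1/2 + 0 = 1/2
  P(P=2) = 0 + 0 + 3/8 = 3/8
Marginal P(Q) (column sums):
  P(Q=0) = 1/8 + 0 + 0 = 1/8
  P(Q=1) = 0 + 1/2 + 0 = 1/2
  P(Q=2) = 0 + 0 + 3/8 = 3/8

H(P) = -[(1/8)·log₂(1/8) + (1/2)·log₂(1/2) + (3/8)·log₂(3/8)]
  = 0.3750 + 0.5000 + 0.5306
  = 1.4056 bits
H(Q) = -[(1/8)·log₂(1/8) + (1/2)·log₂(1/2) + (3/8)·log₂(3/8)]
  = 0.3750 + 0.5000 + 0.5306
  = 1.4056 bits
H(P,Q) = -[(1/8)·log₂(1/8) + (1/2)·log₂(1/2) + (3/8)·log₂(3/8)]
  = 0.3750 + 0.5000 + 0.5306
  = 1.4056 bits

I(P;Q) = H(P) + H(Q) - H(P,Q)
  = 1.4056 + 1.4056 - 1.4056
  = 1.4056 bits

Right side, with H(P|Q) computed directly from the conditional probabilities:
H(P|Q) = -Σ P(P,Q)·log₂ P(P|Q), where P(P|Q) = P(P,Q) / P(Q)
  (cells with P(P,Q) = 0 contribute 0)
  (P=0,Q=0): P(P|Q) = (1/8)/(1/8) = 1;  -(1/8)·log₂(1) = 0.0000
  (P=1,Q=1): P(P|Q) = (1/2)/(1/2) = 1;  -(1/2)·log₂(1) = 0.0000
  (P=2,Q=2): P(P|Q) = (3/8)/(3/8) = 1;  -(3/8)·log₂(1) = 0.0000
H(P|Q) = 0.0000 + 0.0000 + 0.0000
  = 0.0000 bits
H(P) - H(P|Q) = 1.4056 - 0.0000 = 1.4056 bits

Both sides equal 1.4056 bits, so I(P;Q) = H(P) - H(P|Q) ✓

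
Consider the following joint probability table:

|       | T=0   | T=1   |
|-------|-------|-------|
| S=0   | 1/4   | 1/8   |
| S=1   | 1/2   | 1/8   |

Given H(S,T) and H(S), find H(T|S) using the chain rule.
From the chain rule: H(S,T) = H(S) + H(T|S)
Therefore: H(T|S) = H(S,T) - H(S)

H(S,T) = -[(1/4)·log₂(1/4) + (1/8)·log₂(1/8) + (1/2)·log₂(1/2) + (1/8)·log₂(1/8)]
  = 0.5000 + 0.3750 + 0.5000 + 0.3750
  = 1.7500 bits
Marginal P(S) (row sums):
  P(S=0) = 1/4 + 1/8 = 3/8
  P(S=1) = 1/2 + 1/8 = 5/8
H(S) = -[(3/8)·log₂(3/8) + (5/8)·log₂(5/8)]
  = 0.5306 + 0.4238
  = 0.9544 bits

H(T|S) = 1.7500 - 0.9544 = 0.7956 bits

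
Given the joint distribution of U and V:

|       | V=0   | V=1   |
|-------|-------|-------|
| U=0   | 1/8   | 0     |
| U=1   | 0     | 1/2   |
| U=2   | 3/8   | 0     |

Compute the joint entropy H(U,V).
H(U,V) = -Σ P(U,V) log₂ P(U,V), summed over the non-zero cells:
H(U,V) = -[(1/8)·log₂(1/8) + (1/2)·log₂(1/2) + (3/8)·log₂(3/8)]
  = 0.3750 + 0.5000 + 0.5306
  = 1.4056 bits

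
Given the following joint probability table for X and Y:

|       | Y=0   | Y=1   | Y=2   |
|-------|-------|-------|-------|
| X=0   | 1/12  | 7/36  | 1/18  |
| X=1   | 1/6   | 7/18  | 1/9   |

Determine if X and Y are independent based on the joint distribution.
Marginal P(X) (row sums):
  P(X=0) = 1/12 + 7/36 + 1/18 = 1/3
  P(X=1) = 1/6 + 7/18 + 1/9 = 2/3
Marginal P(Y) (column sums):
  P(Y=0) = 1/12 + 1/6 = 1/4
  P(Y=1) = 7/36 + 7/18 = 7/12
  P(Y=2) = 1/18 + 1/9 = 1/6

X and Y are independent iff P(X=i,Y=j) = P(X=i)·P(Y=j) for every cell.
  P(X=0)·P(Y=0) = 1/3 × 1/4 = 1/12 = P(X=0,Y=0) ✓
  P(X=0)·P(Y=1) = 1/3 × 7/12 = 7/36 = P(X=0,Y=1) ✓
  P(X=0)·P(Y=2) = 1/3 × 1/6 = 1/18 = P(X=0,Y=2) ✓
  P(X=1)·P(Y=0) = 2/3 × 1/4 = 1/6 = P(X=1,Y=0) ✓
  P(X=1)·P(Y=1) = 2/3 × 7/12 = 7/18 = P(X=1,Y=1) ✓
  P(X=1)·P(Y=2) = 2/3 × 1/6 = 1/9 = P(X=1,Y=2) ✓

Yes, X and Y are independent: every cell factors, so I(X;Y) = 0 bits.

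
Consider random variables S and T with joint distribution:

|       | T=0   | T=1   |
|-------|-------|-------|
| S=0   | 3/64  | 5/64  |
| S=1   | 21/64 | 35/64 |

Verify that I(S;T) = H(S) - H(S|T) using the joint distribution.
Left side, from I(S;T) = H(S) + H(T) - H(S,T):
Marginal P(S) (row sums):
  P(S=0) = 3/64 + 5/64 = 1/8
  P(S=1) = 21/64 + 35/64 = 7/8
Marginal P(T) (column sums):
  P(T=0) = 3/64 + 21/64 = 3/8
  P(T=1) = 5/64 + 35/64 = 5/8

H(S) = -[(1/8)·log₂(1/8) + (7/8)·log₂(7/8)]
  = 0.3750 + 0.1686
  = 0.5436 bits
H(T) = -[(3/8)·log₂(3/8) + (5/8)·log₂(5/8)]
  = 0.5306 + 0.4238
  = 0.9544 bits
H(S,T) = -[(3/64)·log₂(3/64) + (5/64)·log₂(5/64) + (21/64)·log₂(21/64) + (35/64)·log₂(35/64)]
  = 0.2070 + 0.2873 + 0.5275 + 0.4762
  = 1.4980 bits

I(S;T) = H(S) + H(T) - H(S,T)
  = 0.5436 + 0.9544 - 1.4980
  = 0.0000 bits

Right side, with H(S|T) computed directly from the conditional probabilities:
H(S|T) = -Σ P(S,T)·log₂ P(S|T), where P(S|T) = P(S,T) / P(T)
  (S=0,T=0): P(S|T) = (3/64)/(3/8) = 1/8;  -(3/64)·log₂(1/8) = 0.1406
  (S=0,T=1): P(S|T) = (5/64)/(5/8) = 1/8;  -(5/64)·log₂(1/8) = 0.2344
  (S=1,T=0): P(S|T) = (21/64)/(3/8) = 7/8;  -(21/64)·log₂(7/8) = 0.0632
  (S=1,T=1): P(S|T) = (35/64)/(5/8) = 7/8;  -(35/64)·log₂(7/8) = 0.1054
H(S|T) = 0.1406 + 0.2344 + 0.0632 + 0.1054
  = 0.5436 bits
H(S) - H(S|T) = 0.5436 - 0.5436 = 0.0000 bits

Both sides equal 0.0000 bits, so I(S;T) = H(S) - H(S|T) ✓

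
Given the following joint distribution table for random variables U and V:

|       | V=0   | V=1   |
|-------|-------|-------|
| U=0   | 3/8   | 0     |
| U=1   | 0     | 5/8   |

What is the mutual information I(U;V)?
Marginal P(U) (row sums):
  P(U=0) = 3/8 + 0 = 3/8
  P(U=1) = 0 + 5/8 = 5/8
Marginal P(V) (column sums):
  P(V=0) = 3/8 + 0 = 3/8
  P(V=1) = 0 + 5/8 = 5/8

H(U) = -[(3/8)·log₂(3/8) + (5/8)·log₂(5/8)]
  = 0.5306 + 0.4238
  = 0.9544 bits
H(V) = -[(3/8)·log₂(3/8) + (5/8)·log₂(5/8)]
  = 0.5306 + 0.4238
  = 0.9544 bits
H(U,V) = -[(3/8)·log₂(3/8) + (5/8)·log₂(5/8)]
  = 0.5306 + 0.4238
  = 0.9544 bits

I(U;V) = H(U) + H(V) - H(U,V)
  = 0.9544 + 0.9544 - 0.9544
  = 0.9544 bits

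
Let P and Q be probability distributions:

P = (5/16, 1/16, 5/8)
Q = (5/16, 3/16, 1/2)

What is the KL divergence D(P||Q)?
D(P||Q) = Σ P(i) log₂(P(i)/Q(i))
  i=0: (5/16) × log₂((5/16)/(5/16)) = (5/16) × log₂(1) = 0.0000
  i=1: (1/16) × log₂((1/16)/(3/16)) = (1/16) × log₂(1/3) = -0.0991
  i=2: (5/8) × log₂((5/8)/(1/2)) = (5/8) × log₂(5/4) = 0.2012
D(P||Q) = 0.0000 - 0.0991 + 0.2012
  = 0.1021 bits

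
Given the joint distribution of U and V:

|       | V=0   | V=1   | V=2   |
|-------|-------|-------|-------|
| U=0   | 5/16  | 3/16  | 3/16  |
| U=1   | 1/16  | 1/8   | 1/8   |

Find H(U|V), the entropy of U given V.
Marginal P(V) (column sums):
  P(V=0) = 5/16 + 1/16 = 3/8
  P(V=1) = 3/16 + 1/8 = 5/16
  P(V=2) = 3/16 + 1/8 = 5/16

H(U|V) = -Σ P(U,V)·log₂ P(U|V), where P(U|V) = P(U,V) / P(V)
  (U=0,V=0): P(U|V) = (5/16)/(3/8) = 5/6;  -(5/16)·log₂(5/6) = 0.0822
  (U=0,V=1): P(U|V) = (3/16)/(5/16) = 3/5;  -(3/16)·log₂(3/5) = 0.1382
  (U=0,V=2): P(U|V) = (3/16)/(5/16) = 3/5;  -(3/16)·log₂(3/5) = 0.1382
  (U=1,V=0): P(U|V) = (1/16)/(3/8) = 1/6;  -(1/16)·log₂(1/6) = 0.1616
  (U=1,V=1): P(U|V) = (1/8)/(5/16) = 2/5;  -(1/8)·log₂(2/5) = 0.1652
  (U=1,V=2): P(U|V) = (1/8)/(5/16) = 2/5;  -(1/8)·log₂(2/5) = 0.1652
H(U|V) = 0.0822 + 0.1382 + 0.1382 + 0.1616 + 0.1652 + 0.1652
  = 0.8506 bits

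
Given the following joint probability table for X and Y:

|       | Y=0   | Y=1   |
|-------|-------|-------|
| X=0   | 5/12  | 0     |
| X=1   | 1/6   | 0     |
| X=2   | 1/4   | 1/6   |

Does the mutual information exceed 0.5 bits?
Marginal P(X) (row sums):
  P(X=0) = 5/12 + 0 = 5/12
  P(X=1) = 1/6 + 0 = 1/6
  P(X=2) = 1/4 + 1/6 = 5/12
Marginal P(Y) (column sums):
  P(Y=0) = 5/12 + 1/6 + 1/4 = 5/6
  P(Y=1) = 0 + 0 + 1/6 = 1/6

H(X) = -[(5/12)·log₂(5/12) + (1/6)·log₂(1/6) + (5/12)·log₂(5/12)]
  = 0.5263 + 0.4308 + 0.5263
  = 1.4834 bits
H(Y) = -[(5/6)·log₂(5/6) + (1/6)·log₂(1/6)]
  = 0.2192 + 0.4308
  = 0.6500 bits
H(X,Y) = -[(5/12)·log₂(5/12) + (1/6)·log₂(1/6) + (1/4)·log₂(1/4) + (1/6)·log₂(1/6)]
  = 0.5263 + 0.4308 + 0.5000 + 0.4308
  = 1.8879 bits

I(X;Y) = H(X) + H(Y) - H(X,Y)
  = 1.4834 + 0.6500 - 1.8879
  = 0.2455 bits

No. I(X;Y) = 0.2455 bits, which is ≤ 0.5 bits.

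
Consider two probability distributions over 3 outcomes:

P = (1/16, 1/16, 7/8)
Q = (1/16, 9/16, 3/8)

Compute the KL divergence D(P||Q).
D(P||Q) = Σ P(i) log₂(P(i)/Q(i))
  i=0: (1/16) × log₂((1/16)/(1/16)) = (1/16) × log₂(1) = 0.0000
  i=1: (1/16) × log₂((1/16)/(9/16)) = (1/16) × log₂(1/9) = -0.1981
  i=2: (7/8) × log₂((7/8)/(3/8)) = (7/8) × log₂(7/3) = 1.0696
D(P||Q) = 0.0000 - 0.1981 + 1.0696
  = 0.8715 bits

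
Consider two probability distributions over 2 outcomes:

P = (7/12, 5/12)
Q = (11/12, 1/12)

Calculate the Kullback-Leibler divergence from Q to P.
D(P||Q) = Σ P(i) log₂(P(i)/Q(i))
  i=0: (7/12) × log₂((7/12)/(11/12)) = (7/12) × log₂(7/11) = -0.3804
  i=1: (5/12) × log₂((5/12)/(1/12)) = (5/12) × log₂(5) = 0.9675
D(P||Q) = -0.3804 + 0.9675
  = 0.5871 bits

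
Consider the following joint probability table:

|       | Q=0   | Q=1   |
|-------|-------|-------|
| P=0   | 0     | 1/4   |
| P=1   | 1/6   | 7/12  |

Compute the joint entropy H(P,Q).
H(P,Q) = -Σ P(P,Q) log₂ P(P,Q), summed over the non-zero cells:
H(P,Q) = -[(1/4)·log₂(1/4) + (1/6)·log₂(1/6) + (7/12)·log₂(7/12)]
  = 0.5000 + 0.4308 + 0.4536
  = 1.3844 bits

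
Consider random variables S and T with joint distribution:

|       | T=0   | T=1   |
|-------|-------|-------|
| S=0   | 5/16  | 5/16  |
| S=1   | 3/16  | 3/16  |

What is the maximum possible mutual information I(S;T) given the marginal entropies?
The upper bound on mutual information is I(S;T) ≤ min(H(S), H(T)).

Marginal P(S) (row sums):
  P(S=0) = 5/16 + 5/16 = 5/8
  P(S=1) = 3/16 + 3/16 = 3/8
Marginal P(T) (column sums):
  P(T=0) = 5/16 + 3/16 = 1/2
  P(T=1) = 5/16 + 3/16 = 1/2

H(S) = -[(5/8)·log₂(5/8) + (3/8)·log₂(3/8)]
  = 0.4238 + 0.5306
  = 0.9544 bits
H(T) = -[(1/2)·log₂(1/2) + (1/2)·log₂(1/2)]
  = 0.5000 + 0.5000
  = 1.0000 bits

Maximum possible I(S;T) = min(0.9544, 1.0000) = 0.9544 bits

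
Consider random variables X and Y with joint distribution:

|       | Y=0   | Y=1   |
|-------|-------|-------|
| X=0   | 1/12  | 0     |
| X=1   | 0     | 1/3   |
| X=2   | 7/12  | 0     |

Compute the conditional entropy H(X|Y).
Marginal P(Y) (column sums):
  P(Y=0) = 1/12 + 0 + 7/12 = 2/3
  P(Y=1) = 0 + 1/3 + 0 = 1/3

H(X|Y) = -Σ P(X,Y)·log₂ P(X|Y), where P(X|Y) = P(X,Y) / P(Y)
  (cells with P(X,Y) = 0 contribute 0)
  (X=0,Y=0): P(X|Y) = (1/12)/(2/3) = 1/8;  -(1/12)·log₂(1/8) = 0.2500
  (X=1,Y=1): P(X|Y) = (1/3)/(1/3) = 1;  -(1/3)·log₂(1) = 0.0000
  (X=2,Y=0): P(X|Y) = (7/12)/(2/3) = 7/8;  -(7/12)·log₂(7/8) = 0.1124
H(X|Y) = 0.2500 + 0.0000 + 0.1124
  = 0.3624 bits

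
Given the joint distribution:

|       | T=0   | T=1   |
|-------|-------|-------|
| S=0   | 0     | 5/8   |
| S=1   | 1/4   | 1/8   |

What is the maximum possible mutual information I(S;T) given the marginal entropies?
The upper bound on mutual information is I(S;T) ≤ min(H(S), H(T)).

Marginal P(S) (row sums):
  P(S=0) = 0 + 5/8 = 5/8
  P(S=1) = 1/4 + 1/8 = 3/8
Marginal P(T) (column sums):
  P(T=0) = 0 + 1/4 = 1/4
  P(T=1) = 5/8 + 1/8 = 3/4

H(S) = -[(5/8)·log₂(5/8) + (3/8)·log₂(3/8)]
  = 0.4238 + 0.5306
  = 0.9544 bits
H(T) = -[(1/4)·log₂(1/4) + (3/4)·log₂(3/4)]
  = 0.5000 + 0.3113
  = 0.8113 bits

Maximum possible I(S;T) = min(0.9544, 0.8113) = 0.8113 bits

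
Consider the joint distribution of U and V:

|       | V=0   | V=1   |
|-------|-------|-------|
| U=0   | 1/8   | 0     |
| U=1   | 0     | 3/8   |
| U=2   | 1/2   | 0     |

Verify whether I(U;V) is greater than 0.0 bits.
Marginal P(U) (row sums):
  P(U=0) = 1/8 + 0 = 1/8
  P(U=1) = 0 + 3/8 = 3/8
  P(U=2) = 1/2 + 0 = 1/2
Marginal P(V) (column sums):
  P(V=0) = 1/8 + 0 + 1/2 = 5/8
  P(V=1) = 0 + 3/8 + 0 = 3/8

H(U) = -[(1/8)·log₂(1/8) + (3/8)·log₂(3/8) + (1/2)·log₂(1/2)]
  = 0.3750 + 0.5306 + 0.5000
  = 1.4056 bits
H(V) = -[(5/8)·log₂(5/8) + (3/8)·log₂(3/8)]
  = 0.4238 + 0.5306
  = 0.9544 bits
H(U,V) = -[(1/8)·log₂(1/8) + (3/8)·log₂(3/8) + (1/2)·log₂(1/2)]
  = 0.3750 + 0.5306 + 0.5000
  = 1.4056 bits

I(U;V) = H(U) + H(V) - H(U,V)
  = 1.4056 + 0.9544 - 1.4056
  = 0.9544 bits

Yes. I(U;V) = 0.9544 bits, which is > 0.0 bits.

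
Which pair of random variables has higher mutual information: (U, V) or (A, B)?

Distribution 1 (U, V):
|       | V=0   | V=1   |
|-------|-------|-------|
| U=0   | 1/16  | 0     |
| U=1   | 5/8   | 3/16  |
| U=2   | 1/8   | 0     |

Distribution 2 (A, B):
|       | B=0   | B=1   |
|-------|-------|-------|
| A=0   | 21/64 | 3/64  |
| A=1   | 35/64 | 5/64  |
Distribution 1 (U, V):
Marginal P(U) (row sums):
  P(U=0) = 1/16 + 0 = 1/16
  P(U=1) = 5/8 + 3/16 = 13/16
  P(U=2) = 1/8 + 0 = 1/8
Marginal P(V) (column sums):
  P(V=0) = 1/16 + 5/8 + 1/8 = 13/16
  P(V=1) = 0 + 3/16 + 0 = 3/16

H(U) = -[(1/16)·log₂(1/16) + (13/16)·log₂(13/16) + (1/8)·log₂(1/8)]
  = 0.2500 + 0.2434 + 0.3750
  = 0.8684 bits
H(V) = -[(13/16)·log₂(13/16) + (3/16)·log₂(3/16)]
  = 0.2434 + 0.4528
  = 0.6962 bits
H(U,V) = -[(1/16)·log₂(1/16) + (5/8)·log₂(5/8) + (3/16)·log₂(3/16) + (1/8)·log₂(1/8)]
  = 0.2500 + 0.4238 + 0.4528 + 0.3750
  = 1.5016 bits

I(U;V) = H(U) + H(V) - H(U,V)
  = 0.8684 + 0.6962 - 1.5016
  = 0.0630 bits

Distribution 2 (A, B):
Marginal P(A) (row sums):
  P(A=0) = 21/64 + 3/64 = 3/8
  P(A=1) = 35/64 + 5/64 = 5/8
Marginal P(B) (column sums):
  P(B=0) = 21/64 + 35/64 = 7/8
  P(B=1) = 3/64 + 5/64 = 1/8

H(A) = -[(3/8)·log₂(3/8) + (5/8)·log₂(5/8)]
  = 0.5306 + 0.4238
  = 0.9544 bits
H(B) = -[(7/8)·log₂(7/8) + (1/8)·log₂(1/8)]
  = 0.1686 + 0.3750
  = 0.5436 bits
H(A,B) = -[(21/64)·log₂(21/64) + (3/64)·log₂(3/64) + (35/64)·log₂(35/64) + (5/64)·log₂(5/64)]
  = 0.5275 + 0.2070 + 0.4762 + 0.2873
  = 1.4980 bits

I(A;B) = H(A) + H(B) - H(A,B)
  = 0.9544 + 0.5436 - 1.4980
  = 0.0000 bits

I(U;V) = 0.0630 bits > I(A;B) = 0.0000 bits, so (U, V) has the higher mutual information (stronger dependence).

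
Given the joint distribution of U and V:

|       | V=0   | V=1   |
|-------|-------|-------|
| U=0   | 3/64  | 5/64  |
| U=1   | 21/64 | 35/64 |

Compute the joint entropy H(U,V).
H(U,V) = -Σ P(U,V) log₂ P(U,V), summed over the non-zero cells:
H(U,V) = -[(3/64)·log₂(3/64) + (5/64)·log₂(5/64) + (21/64)·log₂(21/64) + (35/64)·log₂(35/64)]
  = 0.2070 + 0.2873 + 0.5275 + 0.4762
  = 1.4980 bits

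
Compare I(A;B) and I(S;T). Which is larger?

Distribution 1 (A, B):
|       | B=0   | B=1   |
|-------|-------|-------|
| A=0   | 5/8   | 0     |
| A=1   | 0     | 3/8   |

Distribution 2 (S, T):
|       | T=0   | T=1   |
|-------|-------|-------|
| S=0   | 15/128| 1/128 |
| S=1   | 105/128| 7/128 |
Distribution 1 (A, B):
Marginal P(A) (row sums):
  P(A=0) = 5/8 + 0 = 5/8
  P(A=1) = 0 + 3/8 = 3/8
Marginal P(B) (column sums):
  P(B=0) = 5/8 + 0 = 5/8
  P(B=1) = 0 + 3/8 = 3/8

H(A) = -[(5/8)·log₂(5/8) + (3/8)·log₂(3/8)]
  = 0.4238 + 0.5306
  = 0.9544 bits
H(B) = -[(5/8)·log₂(5/8) + (3/8)·log₂(3/8)]
  = 0.4238 + 0.5306
  = 0.9544 bits
H(A,B) = -[(5/8)·log₂(5/8) + (3/8)·log₂(3/8)]
  = 0.4238 + 0.5306
  = 0.9544 bits

I(A;B) = H(A) + H(B) - H(A,B)
  = 0.9544 + 0.9544 - 0.9544
  = 0.9544 bits

Distribution 2 (S, T):
Marginal P(S) (row sums):
  P(S=0) = 15/128 + 1/128 = 1/8
  P(S=1) = 105/128 + 7/128 = 7/8
Marginal P(T) (column sums):
  P(T=0) = 15/128 + 105/128 = 15/16
  P(T=1) = 1/128 + 7/128 = 1/16

H(S) = -[(1/8)·log₂(1/8) + (7/8)·log₂(7/8)]
  = 0.3750 + 0.1686
  = 0.5436 bits
H(T) = -[(15/16)·log₂(15/16) + (1/16)·log₂(1/16)]
  = 0.0873 + 0.2500
  = 0.3373 bits
H(S,T) = -[(15/128)·log₂(15/128) + (1/128)·log₂(1/128) + (105/128)·log₂(105/128) + (7/128)·log₂(7/128)]
  = 0.3625 + 0.0547 + 0.2344 + 0.2293
  = 0.8809 bits

I(S;T) = H(S) + H(T) - H(S,T)
  = 0.5436 + 0.3373 - 0.8809
  = 0.0000 bits

I(A;B) = 0.9544 bits > I(S;T) = 0.0000 bits, so (A, B) has the higher mutual information (stronger dependence).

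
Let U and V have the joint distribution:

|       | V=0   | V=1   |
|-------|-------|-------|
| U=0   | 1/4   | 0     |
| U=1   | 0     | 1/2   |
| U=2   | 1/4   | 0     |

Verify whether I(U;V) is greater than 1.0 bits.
Marginal P(U) (row sums):
  P(U=0) = 1/4 + 0 = 1/4
  P(U=1) = 0 + 1/2 = 1/2
  P(U=2) = 1/4 + 0 = 1/4
Marginal P(V) (column sums):
  P(V=0) = 1/4 + 0 + 1/4 = 1/2
  P(V=1) = 0 + 1/2 + 0 = 1/2

H(U) = -[(1/4)·log₂(1/4) + (1/2)·log₂(1/2) + (1/4)·log₂(1/4)]
  = 0.5000 + 0.5000 + 0.5000
  = 1.5000 bits
H(V) = -[(1/2)·log₂(1/2) + (1/2)·log₂(1/2)]
  = 0.5000 + 0.5000
  = 1.0000 bits
H(U,V) = -[(1/4)·log₂(1/4) + (1/2)·log₂(1/2) + (1/4)·log₂(1/4)]
  = 0.5000 + 0.5000 + 0.5000
  = 1.5000 bits

I(U;V) = H(U) + H(V) - H(U,V)
  = 1.5000 + 1.0000 - 1.5000
  = 1.0000 bits

No. I(U;V) = 1.0000 bits, which is ≤ 1.0 bits.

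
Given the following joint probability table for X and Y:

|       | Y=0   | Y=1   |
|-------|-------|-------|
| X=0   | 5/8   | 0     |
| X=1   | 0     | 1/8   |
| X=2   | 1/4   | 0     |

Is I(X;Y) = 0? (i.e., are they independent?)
Marginal P(X) (row sums):
  P(X=0) = 5/8 + 0 = 5/8
  P(X=1) = 0 + 1/8 = 1/8
  P(X=2) = 1/4 + 0 = 1/4
Marginal P(Y) (column sums):
  P(Y=0) = 5/8 + 0 + 1/4 = 7/8
  P(Y=1) = 0 + 1/8 + 0 = 1/8

X and Y are independent iff P(X=i,Y=j) = P(X=i)·P(Y=j) for every cell.
  P(X=0)·P(Y=0) = 5/8 × 7/8 = 35/64, but P(X=0,Y=0) = 5/8 ✗

No, X and Y are not independent. Quantitatively, I(X;Y) > 0:

H(X) = -[(5/8)·log₂(5/8) + (1/8)·log₂(1/8) + (1/4)·log₂(1/4)]
  = 0.4238 + 0.3750 + 0.5000
  = 1.2988 bits
H(Y) = -[(7/8)·log₂(7/8) + (1/8)·log₂(1/8)]
  = 0.1686 + 0.3750
  = 0.5436 bits
H(X,Y) = -[(5/8)·log₂(5/8) + (1/8)·log₂(1/8) + (1/4)·log₂(1/4)]
  = 0.4238 + 0.3750 + 0.5000
  = 1.2988 bits
I(X;Y) = H(X) + H(Y) - H(X,Y) = 1.2988 + 0.5436 - 1.2988 = 0.5436 bits > 0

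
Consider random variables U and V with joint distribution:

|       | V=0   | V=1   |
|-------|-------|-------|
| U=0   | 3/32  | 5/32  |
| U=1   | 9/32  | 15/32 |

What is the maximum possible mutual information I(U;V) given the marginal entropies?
The upper bound on mutual information is I(U;V) ≤ min(H(U), H(V)).

Marginal P(U) (row sums):
  P(U=0) = 3/32 + 5/32 = 1/4
  P(U=1) = 9/32 + 15/32 = 3/4
Marginal P(V) (column sums):
  P(V=0) = 3/32 + 9/32 = 3/8
  P(V=1) = 5/32 + 15/32 = 5/8

H(U) = -[(1/4)·log₂(1/4) + (3/4)·log₂(3/4)]
  = 0.5000 + 0.3113
  = 0.8113 bits
H(V) = -[(3/8)·log₂(3/8) + (5/8)·log₂(5/8)]
  = 0.5306 + 0.4238
  = 0.9544 bits

Maximum possible I(U;V) = min(0.8113, 0.9544) = 0.8113 bits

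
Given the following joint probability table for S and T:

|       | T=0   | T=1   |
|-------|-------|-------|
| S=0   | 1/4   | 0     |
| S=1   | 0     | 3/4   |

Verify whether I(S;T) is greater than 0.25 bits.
Marginal P(S) (row sums):
  P(S=0) = 1/4 + 0 = 1/4
  P(S=1) = 0 + 3/4 = 3/4
Marginal P(T) (column sums):
  P(T=0) = 1/4 + 0 = 1/4
  P(T=1) = 0 + 3/4 = 3/4

H(S) = -[(1/4)·log₂(1/4) + (3/4)·log₂(3/4)]
  = 0.5000 + 0.3113
  = 0.8113 bits
H(T) = -[(1/4)·log₂(1/4) + (3/4)·log₂(3/4)]
  = 0.5000 + 0.3113
  = 0.8113 bits
H(S,T) = -[(1/4)·log₂(1/4) + (3/4)·log₂(3/4)]
  = 0.5000 + 0.3113
  = 0.8113 bits

I(S;T) = H(S) + H(T) - H(S,T)
  = 0.8113 + 0.8113 - 0.8113
  = 0.8113 bits

Yes. I(S;T) = 0.8113 bits, which is > 0.25 bits.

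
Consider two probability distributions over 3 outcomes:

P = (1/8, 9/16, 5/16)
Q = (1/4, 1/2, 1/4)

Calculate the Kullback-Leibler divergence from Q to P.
D(P||Q) = Σ P(i) log₂(P(i)/Q(i))
  i=0: (1/8) × log₂((1/8)/(1/4)) = (1/8) × log₂(1/2) = -0.1250
  i=1: (9/16) × log₂((9/16)/(1/2)) = (9/16) × log₂(9/8) = 0.0956
  i=2: (5/16) × log₂((5/16)/(1/4)) = (5/16) × log₂(5/4) = 0.1006
D(P||Q) = -0.1250 + 0.0956 + 0.1006
  = 0.0712 bits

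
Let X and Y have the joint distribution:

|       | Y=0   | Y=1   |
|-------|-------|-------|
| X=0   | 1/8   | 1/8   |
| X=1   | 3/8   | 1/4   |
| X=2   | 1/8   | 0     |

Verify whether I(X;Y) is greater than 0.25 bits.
Marginal P(X) (row sums):
  P(X=0) = 1/8 + 1/8 = 1/4
  P(X=1) = 3/8 + 1/4 = 5/8
  P(X=2) = 1/8 + 0 = 1/8
Marginal P(Y) (column sums):
  P(Y=0) = 1/8 + 3/8 + 1/8 = 5/8
  P(Y=1) = 1/8 + 1/4 + 0 = 3/8

H(X) = -[(1/4)·log₂(1/4) + (5/8)·log₂(5/8) + (1/8)·log₂(1/8)]
  = 0.5000 + 0.4238 + 0.3750
  = 1.2988 bits
H(Y) = -[(5/8)·log₂(5/8) + (3/8)·log₂(3/8)]
  = 0.4238 + 0.5306
  = 0.9544 bits
H(X,Y) = -[(1/8)·log₂(1/8) + (1/8)·log₂(1/8) + (3/8)·log₂(3/8) + (1/4)·log₂(1/4) + (1/8)·log₂(1/8)]
  = 0.3750 + 0.3750 + 0.5306 + 0.5000 + 0.3750
  = 2.1556 bits

I(X;Y) = H(X) + H(Y) - H(X,Y)
  = 1.2988 + 0.9544 - 2.1556
  = 0.0976 bits

No. I(X;Y) = 0.0976 bits, which is ≤ 0.25 bits.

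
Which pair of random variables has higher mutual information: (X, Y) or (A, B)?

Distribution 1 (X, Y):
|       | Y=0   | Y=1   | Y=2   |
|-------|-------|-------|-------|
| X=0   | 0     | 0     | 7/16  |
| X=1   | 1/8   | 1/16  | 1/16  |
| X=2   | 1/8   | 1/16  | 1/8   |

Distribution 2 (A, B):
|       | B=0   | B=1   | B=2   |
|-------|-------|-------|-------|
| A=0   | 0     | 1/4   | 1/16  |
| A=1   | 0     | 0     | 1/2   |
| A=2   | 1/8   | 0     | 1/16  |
Distribution 1 (X, Y):
Marginal P(X) (row sums):
  P(X=0) = 0 + 0 + 7/16 = 7/16
  P(X=1) = 1/8 + 1/16 + 1/16 = 1/4
  P(X=2) = 1/8 + 1/16 + 1/8 = 5/16
Marginal P(Y) (column sums):
  P(Y=0) = 0 + 1/8 + 1/8 = 1/4
  P(Y=1) = 0 + 1/16 + 1/16 = 1/8
  P(Y=2) = 7/16 + 1/16 + 1/8 = 5/8

H(X) = -[(7/16)·log₂(7/16) + (1/4)·log₂(1/4) + (5/16)·log₂(5/16)]
  = 0.5218 + 0.5000 + 0.5244
  = 1.5462 bits
H(Y) = -[(1/4)·log₂(1/4) + (1/8)·log₂(1/8) + (5/8)·log₂(5/8)]
  = 0.5000 + 0.3750 + 0.4238
  = 1.2988 bits
H(X,Y) = -[(7/16)·log₂(7/16) + (1/8)·log₂(1/8) + (1/16)·log₂(1/16) + (1/16)·log₂(1/16) + (1/8)·log₂(1/8) + (1/16)·log₂(1/16) + (1/8)·log₂(1/8)]
  = 0.5218 + 0.3750 + 0.2500 + 0.2500 + 0.3750 + 0.2500 + 0.3750
  = 2.3968 bits

I(X;Y) = H(X) + H(Y) - H(X,Y)
  = 1.5462 + 1.2988 - 2.3968
  = 0.4482 bits

Distribution 2 (A, B):
Marginal P(A) (row sums):
  P(A=0) = 0 + 1/4 + 1/16 = 5/16
  P(A=1) = 0 + 0 + 1/2 = 1/2
  P(A=2) = 1/8 + 0 + 1/16 = 3/16
Marginal P(B) (column sums):
  P(B=0) = 0 + 0 + 1/8 = 1/8
  P(B=1) = 1/4 + 0 + 0 = 1/4
  P(B=2) = 1/16 + 1/2 + 1/16 = 5/8

H(A) = -[(5/16)·log₂(5/16) + (1/2)·log₂(1/2) + (3/16)·log₂(3/16)]
  = 0.5244 + 0.5000 + 0.4528
  = 1.4772 bits
H(B) = -[(1/8)·log₂(1/8) + (1/4)·log₂(1/4) + (5/8)·log₂(5/8)]
  = 0.3750 + 0.5000 + 0.4238
  = 1.2988 bits
H(A,B) = -[(1/4)·log₂(1/4) + (1/16)·log₂(1/16) + (1/2)·log₂(1/2) + (1/8)·log₂(1/8) + (1/16)·log₂(1/16)]
  = 0.5000 + 0.2500 + 0.5000 + 0.3750 + 0.2500
  = 1.8750 bits

I(A;B) = H(A) + H(B) - H(A,B)
  = 1.4772 + 1.2988 - 1.8750
  = 0.9010 bits

I(A;B) = 0.9010 bits > I(X;Y) = 0.4482 bits, so (A, B) has the higher mutual information (stronger dependence).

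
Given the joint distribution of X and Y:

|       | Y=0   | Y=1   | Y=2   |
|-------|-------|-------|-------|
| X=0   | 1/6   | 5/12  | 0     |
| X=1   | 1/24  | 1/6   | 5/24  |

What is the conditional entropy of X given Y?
Marginal P(Y) (column sums):
  P(Y=0) = 1/6 + 1/24 = 5/24
  P(Y=1) = 5/12 + 1/6 = 7/12
  P(Y=2) = 0 + 5/24 = 5/24

H(X|Y) = -Σ P(X,Y)·log₂ P(X|Y), where P(X|Y) = P(X,Y) / P(Y)
  (cells with P(X,Y) = 0 contribute 0)
  (X=0,Y=0): P(X|Y) = (1/6)/(5/24) = 4/5;  -(1/6)·log₂(4/5) = 0.0537
  (X=0,Y=1): P(X|Y) = (5/12)/(7/12) = 5/7;  -(5/12)·log₂(5/7) = 0.2023
  (X=1,Y=0): P(X|Y) = (1/24)/(5/24) = 1/5;  -(1/24)·log₂(1/5) = 0.0967
  (X=1,Y=1): P(X|Y) = (1/6)/(7/12) = 2/7;  -(1/6)·log₂(2/7) = 0.3012
  (X=1,Y=2): P(X|Y) = (5/24)/(5/24) = 1;  -(5/24)·log₂(1) = 0.0000
H(X|Y) = 0.0537 + 0.2023 + 0.0967 + 0.3012 + 0.0000
  = 0.6539 bits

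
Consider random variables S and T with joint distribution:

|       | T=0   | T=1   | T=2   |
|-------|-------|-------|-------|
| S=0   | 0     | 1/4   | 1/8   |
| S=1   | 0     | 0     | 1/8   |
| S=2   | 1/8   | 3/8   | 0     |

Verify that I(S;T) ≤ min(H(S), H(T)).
Marginal P(S) (row sums):
  P(S=0) = 0 + 1/4 + 1/8 = 3/8
  P(S=1) = 0 + 0 + 1/8 = 1/8
  P(S=2) = 1/8 + 3/8 + 0 = 1/2
Marginal P(T) (column sums):
  P(T=0) = 0 + 0 + 1/8 = 1/8
  P(T=1) = 1/4 + 0 + 3/8 = 5/8
  P(T=2) = 1/8 + 1/8 + 0 = 1/4

H(S) = -[(3/8)·log₂(3/8) + (1/8)·log₂(1/8) + (1/2)·log₂(1/2)]
  = 0.5306 + 0.3750 + 0.5000
  = 1.4056 bits
H(T) = -[(1/8)·log₂(1/8) + (5/8)·log₂(5/8) + (1/4)·log₂(1/4)]
  = 0.3750 + 0.4238 + 0.5000
  = 1.2988 bits
H(S,T) = -[(1/4)·log₂(1/4) + (1/8)·log₂(1/8) + (1/8)·log₂(1/8) + (1/8)·log₂(1/8) + (3/8)·log₂(3/8)]
  = 0.5000 + 0.3750 + 0.3750 + 0.3750 + 0.5306
  = 2.1556 bits

I(S;T) = H(S) + H(T) - H(S,T)
  = 1.4056 + 1.2988 - 2.1556
  = 0.5488 bits

min(H(S), H(T)) = min(1.4056, 1.2988) = 1.2988 bits
Since 0.5488 ≤ 1.2988, the bound is satisfied ✓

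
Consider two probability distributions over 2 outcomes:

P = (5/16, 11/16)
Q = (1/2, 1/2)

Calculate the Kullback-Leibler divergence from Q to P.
D(P||Q) = Σ P(i) log₂(P(i)/Q(i))
  i=0: (5/16) × log₂((5/16)/(1/2)) = (5/16) × log₂(5/8) = -0.2119
  i=1: (11/16) × log₂((11/16)/(1/2)) = (11/16) × log₂(11/8) = 0.3159
D(P||Q) = -0.2119 + 0.3159
  = 0.1040 bits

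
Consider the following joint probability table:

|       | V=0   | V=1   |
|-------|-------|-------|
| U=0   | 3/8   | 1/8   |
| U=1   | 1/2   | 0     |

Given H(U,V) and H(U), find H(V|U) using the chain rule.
From the chain rule: H(U,V) = H(U) + H(V|U)
Therefore: H(V|U) = H(U,V) - H(U)

H(U,V) = -[(3/8)·log₂(3/8) + (1/8)·log₂(1/8) + (1/2)·log₂(1/2)]
  = 0.5306 + 0.3750 + 0.5000
  = 1.4056 bits
Marginal P(U) (row sums):
  P(U=0) = 3/8 + 1/8 = 1/2
  P(U=1) = 1/2 + 0 = 1/2
H(U) = -[(1/2)·log₂(1/2) + (1/2)·log₂(1/2)]
  = 0.5000 + 0.5000
  = 1.0000 bits

H(V|U) = 1.4056 - 1.0000 = 0.4056 bits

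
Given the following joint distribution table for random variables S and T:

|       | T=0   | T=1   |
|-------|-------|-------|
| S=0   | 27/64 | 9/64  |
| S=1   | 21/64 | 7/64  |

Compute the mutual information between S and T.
Marginal P(S) (row sums):
  P(S=0) = 27/64 + 9/64 = 9/16
  P(S=1) = 21/64 + 7/64 = 7/16
Marginal P(T) (column sums):
  P(T=0) = 27/64 + 21/64 = 3/4
  P(T=1) = 9/64 + 7/64 = 1/4

H(S) = -[(9/16)·log₂(9/16) + (7/16)·log₂(7/16)]
  = 0.4669 + 0.5218
  = 0.9887 bits
H(T) = -[(3/4)·log₂(3/4) + (1/4)·log₂(1/4)]
  = 0.3113 + 0.5000
  = 0.8113 bits
H(S,T) = -[(27/64)·log₂(27/64) + (9/64)·log₂(9/64) + (21/64)·log₂(21/64) + (7/64)·log₂(7/64)]
  = 0.5253 + 0.3980 + 0.5275 + 0.3492
  = 1.8000 bits

I(S;T) = H(S) + H(T) - H(S,T)
  = 0.9887 + 0.8113 - 1.8000
  = 0.0000 bits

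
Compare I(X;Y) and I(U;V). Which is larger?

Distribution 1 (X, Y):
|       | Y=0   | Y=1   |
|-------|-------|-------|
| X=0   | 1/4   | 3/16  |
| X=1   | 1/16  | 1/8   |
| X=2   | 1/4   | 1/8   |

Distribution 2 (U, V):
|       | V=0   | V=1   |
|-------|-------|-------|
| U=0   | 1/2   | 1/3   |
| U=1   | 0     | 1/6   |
Distribution 1 (X, Y):
Marginal P(X) (row sums):
  P(X=0) = 1/4 + 3/16 = 7/16
  P(X=1) = 1/16 + 1/8 = 3/16
  P(X=2) = 1/4 + 1/8 = 3/8
Marginal P(Y) (column sums):
  P(Y=0) = 1/4 + 1/16 + 1/4 = 9/16
  P(Y=1) = 3/16 + 1/8 + 1/8 = 7/16

H(X) = -[(7/16)·log₂(7/16) + (3/16)·log₂(3/16) + (3/8)·log₂(3/8)]
  = 0.5218 + 0.4528 + 0.5306
  = 1.5052 bits
H(Y) = -[(9/16)·log₂(9/16) + (7/16)·log₂(7/16)]
  = 0.4669 + 0.5218
  = 0.9887 bits
H(X,Y) = -[(1/4)·log₂(1/4) + (3/16)·log₂(3/16) + (1/16)·log₂(1/16) + (1/8)·log₂(1/8) + (1/4)·log₂(1/4) + (1/8)·log₂(1/8)]
  = 0.5000 + 0.4528 + 0.2500 + 0.3750 + 0.5000 + 0.3750
  = 2.4528 bits

I(X;Y) = H(X) + H(Y) - H(X,Y)
  = 1.5052 + 0.9887 - 2.4528
  = 0.0411 bits

Distribution 2 (U, V):
Marginal P(U) (row sums):
  P(U=0) = 1/2 + 1/3 = 5/6
  P(U=1) = 0 + 1/6 = 1/6
Marginal P(V) (column sums):
  P(V=0) = 1/2 + 0 = 1/2
  P(V=1) = 1/3 + 1/6 = 1/2

H(U) = -[(5/6)·log₂(5/6) + (1/6)·log₂(1/6)]
  = 0.2192 + 0.4308
  = 0.6500 bits
H(V) = -[(1/2)·log₂(1/2) + (1/2)·log₂(1/2)]
  = 0.5000 + 0.5000
  = 1.0000 bits
H(U,V) = -[(1/2)·log₂(1/2) + (1/3)·log₂(1/3) + (1/6)·log₂(1/6)]
  = 0.5000 + 0.5283 + 0.4308
  = 1.4591 bits

I(U;V) = H(U) + H(V) - H(U,V)
  = 0.6500 + 1.0000 - 1.4591
  = 0.1909 bits

I(U;V) = 0.1909 bits > I(X;Y) = 0.0411 bits, so (U, V) has the higher mutual information (stronger dependence).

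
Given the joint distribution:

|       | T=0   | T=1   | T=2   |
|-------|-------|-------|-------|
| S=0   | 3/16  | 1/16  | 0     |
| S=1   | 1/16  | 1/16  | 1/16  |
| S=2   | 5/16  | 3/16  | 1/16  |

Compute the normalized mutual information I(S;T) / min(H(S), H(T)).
Marginal P(S) (row sums):
  P(S=0) = 3/16 + 1/16 + 0 = 1/4
  P(S=1) = 1/16 + 1/16 + 1/16 = 3/16
  P(S=2) = 5/16 + 3/16 + 1/16 = 9/16
Marginal P(T) (column sums):
  P(T=0) = 3/16 + 1/16 + 5/16 = 9/16
  P(T=1) = 1/16 + 1/16 + 3/16 = 5/16
  P(T=2) = 0 + 1/16 + 1/16 = 1/8

H(S) = -[(1/4)·log₂(1/4) + (3/16)·log₂(3/16) + (9/16)·log₂(9/16)]
  = 0.5000 + 0.4528 + 0.4669
  = 1.4197 bits
H(T) = -[(9/16)·log₂(9/16) + (5/16)·log₂(5/16) + (1/8)·log₂(1/8)]
  = 0.4669 + 0.5244 + 0.3750
  = 1.3663 bits
H(S,T) = -[(3/16)·log₂(3/16) + (1/16)·log₂(1/16) + (1/16)·log₂(1/16) + (1/16)·log₂(1/16) + (1/16)·log₂(1/16) + (5/16)·log₂(5/16) + (3/16)·log₂(3/16) + (1/16)·log₂(1/16)]
  = 0.4528 + 0.2500 + 0.2500 + 0.2500 + 0.2500 + 0.5244 + 0.4528 + 0.2500
  = 2.6800 bits

I(S;T) = H(S) + H(T) - H(S,T)
  = 1.4197 + 1.3663 - 2.6800
  = 0.1060 bits

min(H(S), H(T)) = min(1.4197, 1.3663) = 1.3663 bits
Normalized MI = 0.1060 / 1.3663 = 0.0776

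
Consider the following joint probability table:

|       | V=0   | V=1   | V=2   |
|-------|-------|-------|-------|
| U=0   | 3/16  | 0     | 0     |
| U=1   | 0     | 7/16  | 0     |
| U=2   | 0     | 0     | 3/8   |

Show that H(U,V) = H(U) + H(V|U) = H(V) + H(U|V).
Marginal P(U) (row sums):
  P(U=0) = 3/16 + 0 + 0 = 3/16
  P(U=1) = 0 + 7/16 + 0 = 7/16
  P(U=2) = 0 + 0 + 3/8 = 3/8
Marginal P(V) (column sums):
  P(V=0) = 3/16 + 0 + 0 = 3/16
  P(V=1) = 0 + 7/16 + 0 = 7/16
  P(V=2) = 0 + 0 + 3/8 = 3/8

Decomposition 1: H(U) + H(V|U)
H(U) = -[(3/16)·log₂(3/16) + (7/16)·log₂(7/16) + (3/8)·log₂(3/8)]
  = 0.4528 + 0.5218 + 0.5306
  = 1.5052 bits
H(V|U) = -Σ P(U,V)·log₂ P(V|U), where P(V|U) = P(U,V) / P(U)
  (cells with P(U,V) = 0 contribute 0)
  (U=0,V=0): P(V|U) = (3/16)/(3/16) = 1;  -(3/16)·log₂(1) = 0.0000
  (U=1,V=1): P(V|U) = (7/16)/(7/16) = 1;  -(7/16)·log₂(1) = 0.0000
  (U=2,V=2): P(V|U) = (3/8)/(3/8) = 1;  -(3/8)·log₂(1) = 0.0000
H(V|U) = 0.0000 + 0.0000 + 0.0000
  = 0.0000 bits
H(U) + H(V|U) = 1.5052 + 0.0000 = 1.5052 bits

Decomposition 2: H(V) + H(U|V)
H(V) = -[(3/16)·log₂(3/16) + (7/16)·log₂(7/16) + (3/8)·log₂(3/8)]
  = 0.4528 + 0.5218 + 0.5306
  = 1.5052 bits
H(U|V) = -Σ P(U,V)·log₂ P(U|V), where P(U|V) = P(U,V) / P(V)
  (cells with P(U,V) = 0 contribute 0)
  (U=0,V=0): P(U|V) = (3/16)/(3/16) = 1;  -(3/16)·log₂(1) = 0.0000
  (U=1,V=1): P(U|V) = (7/16)/(7/16) = 1;  -(7/16)·log₂(1) = 0.0000
  (U=2,V=2): P(U|V) = (3/8)/(3/8) = 1;  -(3/8)·log₂(1) = 0.0000
H(U|V) = 0.0000 + 0.0000 + 0.0000
  = 0.0000 bits
H(V) + H(U|V) = 1.5052 + 0.0000 = 1.5052 bits

Direct computation of the joint entropy:
H(U,V) = -[(3/16)·log₂(3/16) + (7/16)·log₂(7/16) + (3/8)·log₂(3/8)]
  = 0.4528 + 0.5218 + 0.5306
  = 1.5052 bits

All three agree: H(U,V) = 1.5052 bits ✓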